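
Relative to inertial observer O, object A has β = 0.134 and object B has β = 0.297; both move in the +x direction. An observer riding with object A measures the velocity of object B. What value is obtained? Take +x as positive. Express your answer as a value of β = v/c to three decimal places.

β = +0.170

β_A = 0.134, β_B = 0.297.
Transform to A's frame with the inverse velocity-addition law: u' = (u − v)/(1 − uv/c²), taking u = β_B and v = β_A.
u' = (0.297 − 0.134) / (1 − (0.134)(0.297)) = 0.1630/0.9602 = 0.1698.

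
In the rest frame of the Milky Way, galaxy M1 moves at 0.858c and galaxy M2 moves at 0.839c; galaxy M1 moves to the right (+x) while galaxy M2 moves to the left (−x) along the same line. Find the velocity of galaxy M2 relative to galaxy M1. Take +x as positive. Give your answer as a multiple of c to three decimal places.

-0.987c

β_A = 0.858, β_B = -0.839.
Transform to A's frame with the inverse velocity-addition law: u' = (u − v)/(1 − uv/c²), taking u = β_B and v = β_A.
u' = (-0.839 − 0.858) / (1 − (0.858)(-0.839)) = -1.6970/1.7199 = -0.9867.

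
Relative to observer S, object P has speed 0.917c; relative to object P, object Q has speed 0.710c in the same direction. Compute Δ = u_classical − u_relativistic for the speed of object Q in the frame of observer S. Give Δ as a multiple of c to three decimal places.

Δ = 0.642c

Galilean: u_cl = 0.710 + 0.917 = 1.6270.
Relativistic: u_rel = (0.710 + 0.917) / (1 + 0.710·0.917) = 1.6270/1.6511 = 0.9854.
Δ = 1.6270 − 0.9854 = 0.6416.
(The classical prediction exceeds c; the relativistic result does not.)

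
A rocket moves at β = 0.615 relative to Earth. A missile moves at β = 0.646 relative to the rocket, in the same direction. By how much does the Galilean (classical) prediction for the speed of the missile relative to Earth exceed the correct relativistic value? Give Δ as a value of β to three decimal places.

Galilean: u_cl = 0.646 + 0.615 = 1.2610.
Relativistic: u_rel = (0.646 + 0.615) / (1 + 0.646·0.615) = 1.2610/1.3973 = 0.9025.
Δ = 1.2610 − 0.9025 = 0.3585.
(The classical prediction exceeds c; the relativistic result does not.)

Δ = 0.359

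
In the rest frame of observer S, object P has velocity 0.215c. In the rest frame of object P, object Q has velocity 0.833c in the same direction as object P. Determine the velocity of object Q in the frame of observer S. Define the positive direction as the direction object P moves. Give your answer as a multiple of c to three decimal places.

With v = 0.215 and u' = 0.833 (in units of c),
u = (u' + v)/(1 + u'v/c²):
u = (0.833 + 0.215) / (1 + 0.833·0.215) = 1.0480/1.1791 = 0.8888

0.889c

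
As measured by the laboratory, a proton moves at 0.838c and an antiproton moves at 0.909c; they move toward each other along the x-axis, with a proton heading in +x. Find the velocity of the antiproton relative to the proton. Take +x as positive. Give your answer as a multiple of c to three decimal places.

β_A = 0.838, β_B = -0.909.
Transform to A's frame with the inverse velocity-addition law: u' = (u − v)/(1 − uv/c²), taking u = β_B and v = β_A.
u' = (-0.909 − 0.838) / (1 − (0.838)(-0.909)) = -1.7470/1.7617 = -0.9916.

-0.992c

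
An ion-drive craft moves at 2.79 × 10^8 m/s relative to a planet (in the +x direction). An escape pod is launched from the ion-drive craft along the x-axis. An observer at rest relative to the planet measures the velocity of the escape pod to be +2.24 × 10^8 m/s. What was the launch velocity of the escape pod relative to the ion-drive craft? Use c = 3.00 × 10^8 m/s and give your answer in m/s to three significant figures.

v = 0.930c, u = 0.747c.
Invert the composition law: u' = (u − v)/(1 − uv/c²).
u' = (0.747 − 0.930) / (1 − (0.747)(0.930)) = -0.1833/0.3056 = -0.5999.
u' = -0.5999 × 3.00 × 10^8 m/s.

-1.80 × 10^8 m/s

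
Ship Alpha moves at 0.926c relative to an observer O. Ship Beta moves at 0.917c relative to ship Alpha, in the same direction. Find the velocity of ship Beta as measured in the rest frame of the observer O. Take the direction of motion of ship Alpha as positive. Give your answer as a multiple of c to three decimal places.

With v = 0.926 and u' = 0.917 (in units of c),
u = (u' + v)/(1 + u'v/c²):
u = (0.917 + 0.926) / (1 + 0.917·0.926) = 1.8430/1.8491 = 0.9967

0.997c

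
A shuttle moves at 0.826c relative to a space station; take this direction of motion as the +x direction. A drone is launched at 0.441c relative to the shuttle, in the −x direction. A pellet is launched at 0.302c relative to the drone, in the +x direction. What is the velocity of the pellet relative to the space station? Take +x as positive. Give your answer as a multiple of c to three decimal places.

Apply u = (u' + v)/(1 + u'v/c²) successively, working outward toward the space station.
Start: velocity of the shuttle relative to the space station = 0.8260c.
Compose with the drone (u' = -0.441 in the shuttle frame): u_1 = (-0.441 + 0.826) / (1 + (-0.441)·0.826) = 0.3850/0.6357 = 0.6056.
Compose with the pellet (u' = 0.302 in the drone frame): u_2 = (0.302 + 0.606) / (1 + 0.302·0.606) = 0.9076/1.1829 = 0.7673.

+0.767c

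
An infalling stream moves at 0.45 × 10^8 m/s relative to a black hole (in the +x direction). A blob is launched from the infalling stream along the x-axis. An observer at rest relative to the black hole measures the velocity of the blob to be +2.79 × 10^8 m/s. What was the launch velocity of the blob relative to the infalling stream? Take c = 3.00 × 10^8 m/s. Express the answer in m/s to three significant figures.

+2.72 × 10^8 m/s

v = 0.150c, u = 0.930c.
Invert the composition law: u' = (u − v)/(1 − uv/c²).
u' = (0.930 − 0.150) / (1 − (0.930)(0.150)) = 0.7800/0.8605 = 0.9064.
u' = 0.9064 × 3.00 × 10^8 m/s.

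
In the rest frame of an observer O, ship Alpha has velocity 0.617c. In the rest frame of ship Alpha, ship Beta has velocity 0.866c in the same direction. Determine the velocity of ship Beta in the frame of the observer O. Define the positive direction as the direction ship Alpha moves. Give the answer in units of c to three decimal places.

With v = 0.617 and u' = 0.866 (in units of c),
u = (u' + v)/(1 + u'v/c²):
u = (0.866 + 0.617) / (1 + 0.866·0.617) = 1.4830/1.5343 = 0.9666

0.967c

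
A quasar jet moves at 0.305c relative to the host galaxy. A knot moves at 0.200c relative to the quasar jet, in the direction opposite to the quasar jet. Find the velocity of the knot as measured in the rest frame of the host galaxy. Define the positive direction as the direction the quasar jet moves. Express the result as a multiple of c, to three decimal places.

With v = 0.305 and u' = -0.200 (in units of c),
u = (u' + v)/(1 + u'v/c²):
u = (-0.200 + 0.305) / (1 + (-0.200)·0.305) = 0.1050/0.9390 = 0.1118

+0.112c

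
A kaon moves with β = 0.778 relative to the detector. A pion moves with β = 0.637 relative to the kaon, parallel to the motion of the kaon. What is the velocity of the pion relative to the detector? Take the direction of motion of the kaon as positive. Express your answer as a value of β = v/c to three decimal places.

With v = 0.778 and u' = 0.637 (in units of c),
u = (u' + v)/(1 + u'v/c²):
u = (0.637 + 0.778) / (1 + 0.637·0.778) = 1.4150/1.4956 = 0.9461

β = 0.946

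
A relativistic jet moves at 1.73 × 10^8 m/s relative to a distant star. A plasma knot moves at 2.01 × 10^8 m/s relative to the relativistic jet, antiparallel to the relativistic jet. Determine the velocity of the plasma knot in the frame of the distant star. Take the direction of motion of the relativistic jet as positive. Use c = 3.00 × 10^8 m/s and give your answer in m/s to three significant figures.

-4.56 × 10^7 m/s

In units of c (dividing by 3.00 × 10^8 m/s): v = 0.577, u' = -0.670.
u = (u' + v)/(1 + u'v/c²):
u = (-0.670 + 0.577) / (1 + (-0.670)·0.577) = -0.0933/0.6136 = -0.1521
Converting back: u = -0.1521 × 3.00 × 10^8 m/s.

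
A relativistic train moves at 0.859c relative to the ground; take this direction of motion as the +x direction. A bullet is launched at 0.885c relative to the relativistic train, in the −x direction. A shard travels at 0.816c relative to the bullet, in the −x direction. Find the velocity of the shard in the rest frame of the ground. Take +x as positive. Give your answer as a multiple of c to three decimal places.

-0.849c

Apply u = (u' + v)/(1 + u'v/c²) successively, working outward toward the ground.
Start: velocity of the relativistic train relative to the ground = 0.8590c.
Compose with the bullet (u' = -0.885 in the relativistic train frame): u_1 = (-0.885 + 0.859) / (1 + (-0.885)·0.859) = -0.0260/0.2398 = -0.1084.
Compose with the shard (u' = -0.816 in the bullet frame): u_2 = (-0.816 + (-0.108)) / (1 + (-0.816)·(-0.108)) = -0.9244/1.0885 = -0.8493.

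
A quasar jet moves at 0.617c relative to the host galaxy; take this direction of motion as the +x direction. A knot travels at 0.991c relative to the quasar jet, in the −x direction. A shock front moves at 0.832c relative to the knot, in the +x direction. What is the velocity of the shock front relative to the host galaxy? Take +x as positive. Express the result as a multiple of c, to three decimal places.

-0.655c

Apply u = (u' + v)/(1 + u'v/c²) successively, working outward toward the host galaxy.
Start: velocity of the quasar jet relative to the host galaxy = 0.6170c.
Compose with the knot (u' = -0.991 in the quasar jet frame): u_1 = (-0.991 + 0.617) / (1 + (-0.991)·0.617) = -0.3740/0.3886 = -0.9625.
Compose with the shock front (u' = 0.832 in the knot frame): u_2 = (0.832 + (-0.963)) / (1 + 0.832·(-0.963)) = -0.1305/0.1992 = -0.6555.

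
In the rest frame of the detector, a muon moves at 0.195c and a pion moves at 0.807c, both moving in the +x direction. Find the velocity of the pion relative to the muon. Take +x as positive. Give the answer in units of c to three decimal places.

+0.726c

β_A = 0.195, β_B = 0.807.
Transform to A's frame with the inverse velocity-addition law: u' = (u − v)/(1 − uv/c²), taking u = β_B and v = β_A.
u' = (0.807 − 0.195) / (1 − (0.195)(0.807)) = 0.6120/0.8426 = 0.7263.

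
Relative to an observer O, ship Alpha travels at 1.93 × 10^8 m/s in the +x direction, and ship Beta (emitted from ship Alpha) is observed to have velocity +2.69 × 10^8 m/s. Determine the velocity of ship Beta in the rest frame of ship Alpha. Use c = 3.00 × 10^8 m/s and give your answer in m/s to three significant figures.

+1.80 × 10^8 m/s

v = 0.643c, u = 0.897c.
Invert the composition law: u' = (u − v)/(1 − uv/c²).
u' = (0.897 − 0.643) / (1 − (0.897)(0.643)) = 0.2533/0.4231 = 0.5987.
u' = 0.5987 × 3.00 × 10^8 m/s.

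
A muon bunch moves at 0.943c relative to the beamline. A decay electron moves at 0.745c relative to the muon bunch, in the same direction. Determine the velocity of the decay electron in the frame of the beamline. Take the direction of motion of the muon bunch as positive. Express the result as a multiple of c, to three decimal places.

0.991c

With v = 0.943 and u' = 0.745 (in units of c),
u = (u' + v)/(1 + u'v/c²):
u = (0.745 + 0.943) / (1 + 0.745·0.943) = 1.6880/1.7025 = 0.9915
(Galilean addition would give +1.688c, exceeding c.)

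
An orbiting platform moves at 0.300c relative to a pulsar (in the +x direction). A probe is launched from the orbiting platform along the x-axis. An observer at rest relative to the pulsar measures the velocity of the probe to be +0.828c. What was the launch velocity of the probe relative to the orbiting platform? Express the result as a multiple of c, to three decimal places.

Invert the composition law: u' = (u − v)/(1 − uv/c²).
u' = (0.828 − 0.300) / (1 − (0.828)(0.300)) = 0.5280/0.7516 = 0.7025.

+0.703c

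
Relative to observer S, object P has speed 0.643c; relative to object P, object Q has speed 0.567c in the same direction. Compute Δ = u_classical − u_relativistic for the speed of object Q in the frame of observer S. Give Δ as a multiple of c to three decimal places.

Δ = 0.323c

Galilean: u_cl = 0.567 + 0.643 = 1.2100.
Relativistic: u_rel = (0.567 + 0.643) / (1 + 0.567·0.643) = 1.2100/1.3646 = 0.8867.
Δ = 1.2100 − 0.8867 = 0.3233.
(The classical prediction exceeds c; the relativistic result does not.)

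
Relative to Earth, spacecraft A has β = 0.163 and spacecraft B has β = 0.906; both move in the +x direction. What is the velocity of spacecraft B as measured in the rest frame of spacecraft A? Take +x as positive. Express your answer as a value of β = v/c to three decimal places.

β_A = 0.163, β_B = 0.906.
Transform to A's frame with the inverse velocity-addition law: u' = (u − v)/(1 − uv/c²), taking u = β_B and v = β_A.
u' = (0.906 − 0.163) / (1 − (0.163)(0.906)) = 0.7430/0.8523 = 0.8717.

β = +0.872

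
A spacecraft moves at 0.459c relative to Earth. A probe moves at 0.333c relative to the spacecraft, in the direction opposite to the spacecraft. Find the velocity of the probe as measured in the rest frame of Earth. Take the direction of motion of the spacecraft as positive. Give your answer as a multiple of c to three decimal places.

With v = 0.459 and u' = -0.333 (in units of c),
u = (u' + v)/(1 + u'v/c²):
u = (-0.333 + 0.459) / (1 + (-0.333)·0.459) = 0.1260/0.8472 = 0.1487
(Galilean addition would give +0.126c.)

+0.149c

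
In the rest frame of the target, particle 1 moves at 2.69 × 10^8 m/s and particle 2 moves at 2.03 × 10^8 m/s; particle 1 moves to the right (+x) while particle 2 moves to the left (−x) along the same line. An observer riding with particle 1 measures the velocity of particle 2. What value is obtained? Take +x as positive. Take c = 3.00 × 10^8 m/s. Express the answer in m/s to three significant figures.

-2.94 × 10^8 m/s

β_A = 0.897, β_B = -0.677 (dividing each by c = 3.00 × 10^8 m/s).
Transform to A's frame with the inverse velocity-addition law: u' = (u − v)/(1 − uv/c²), taking u = β_B and v = β_A.
u' = (-0.677 − 0.897) / (1 − (0.897)(-0.677)) = -1.5733/1.6067 = -0.9792.
u' = -0.9792 × 3.00 × 10^8 m/s.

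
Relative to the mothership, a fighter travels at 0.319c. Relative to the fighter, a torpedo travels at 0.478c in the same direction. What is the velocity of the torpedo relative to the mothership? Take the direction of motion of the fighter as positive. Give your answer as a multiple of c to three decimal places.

0.692c

With v = 0.319 and u' = 0.478 (in units of c),
u = (u' + v)/(1 + u'v/c²):
u = (0.478 + 0.319) / (1 + 0.478·0.319) = 0.7970/1.1525 = 0.6916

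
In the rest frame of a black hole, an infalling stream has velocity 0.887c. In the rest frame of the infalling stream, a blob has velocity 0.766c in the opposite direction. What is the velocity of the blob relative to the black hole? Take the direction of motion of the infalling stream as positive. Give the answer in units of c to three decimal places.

+0.377c

With v = 0.887 and u' = -0.766 (in units of c),
u = (u' + v)/(1 + u'v/c²):
u = (-0.766 + 0.887) / (1 + (-0.766)·0.887) = 0.1210/0.3206 = 0.3775
(Galilean addition would give +0.121c.)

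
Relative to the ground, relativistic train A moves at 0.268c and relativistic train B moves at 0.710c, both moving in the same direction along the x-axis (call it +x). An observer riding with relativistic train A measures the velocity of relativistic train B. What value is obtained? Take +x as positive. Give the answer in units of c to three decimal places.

β_A = 0.268, β_B = 0.710.
Transform to A's frame with the inverse velocity-addition law: u' = (u − v)/(1 − uv/c²), taking u = β_B and v = β_A.
u' = (0.710 − 0.268) / (1 − (0.268)(0.710)) = 0.4420/0.8097 = 0.5459.

+0.546c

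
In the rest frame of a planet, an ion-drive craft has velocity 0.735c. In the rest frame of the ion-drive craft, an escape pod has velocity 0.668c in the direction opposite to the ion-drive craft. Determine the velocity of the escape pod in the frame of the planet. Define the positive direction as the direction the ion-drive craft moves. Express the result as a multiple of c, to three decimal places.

With v = 0.735 and u' = -0.668 (in units of c),
u = (u' + v)/(1 + u'v/c²):
u = (-0.668 + 0.735) / (1 + (-0.668)·0.735) = 0.0670/0.5090 = 0.1316

+0.132c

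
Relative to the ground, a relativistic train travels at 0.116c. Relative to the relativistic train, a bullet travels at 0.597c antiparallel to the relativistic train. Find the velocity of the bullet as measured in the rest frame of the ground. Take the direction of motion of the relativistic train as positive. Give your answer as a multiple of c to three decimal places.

-0.517c

With v = 0.116 and u' = -0.597 (in units of c),
u = (u' + v)/(1 + u'v/c²):
u = (-0.597 + 0.116) / (1 + (-0.597)·0.116) = -0.4810/0.9307 = -0.5168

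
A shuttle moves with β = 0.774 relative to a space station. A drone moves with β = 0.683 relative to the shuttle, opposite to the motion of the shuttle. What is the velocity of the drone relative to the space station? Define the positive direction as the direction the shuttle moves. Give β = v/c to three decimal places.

With v = 0.774 and u' = -0.683 (in units of c),
u = (u' + v)/(1 + u'v/c²):
u = (-0.683 + 0.774) / (1 + (-0.683)·0.774) = 0.0910/0.4714 = 0.1931
(Galilean addition would give +0.091c.)

β = +0.193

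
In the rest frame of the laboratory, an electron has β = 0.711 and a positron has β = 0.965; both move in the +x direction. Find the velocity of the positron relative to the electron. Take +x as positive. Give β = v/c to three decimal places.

β_A = 0.711, β_B = 0.965.
Transform to A's frame with the inverse velocity-addition law: u' = (u − v)/(1 − uv/c²), taking u = β_B and v = β_A.
u' = (0.965 − 0.711) / (1 − (0.711)(0.965)) = 0.2540/0.3139 = 0.8092.

β = +0.809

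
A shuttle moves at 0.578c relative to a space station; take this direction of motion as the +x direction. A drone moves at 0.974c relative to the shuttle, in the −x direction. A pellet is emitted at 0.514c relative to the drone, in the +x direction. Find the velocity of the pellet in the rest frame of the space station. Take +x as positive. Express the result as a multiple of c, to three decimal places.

Apply u = (u' + v)/(1 + u'v/c²) successively, working outward toward the space station.
Start: velocity of the shuttle relative to the space station = 0.5780c.
Compose with the drone (u' = -0.974 in the shuttle frame): u_1 = (-0.974 + 0.578) / (1 + (-0.974)·0.578) = -0.3960/0.4370 = -0.9061.
Compose with the pellet (u' = 0.514 in the drone frame): u_2 = (0.514 + (-0.906)) / (1 + 0.514·(-0.906)) = -0.3921/0.5343 = -0.7340.

-0.734c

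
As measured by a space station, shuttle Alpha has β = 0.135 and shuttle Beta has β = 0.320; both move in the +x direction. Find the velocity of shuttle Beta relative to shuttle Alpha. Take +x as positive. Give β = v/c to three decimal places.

β_A = 0.135, β_B = 0.320.
Transform to A's frame with the inverse velocity-addition law: u' = (u − v)/(1 − uv/c²), taking u = β_B and v = β_A.
u' = (0.320 − 0.135) / (1 − (0.135)(0.320)) = 0.1850/0.9568 = 0.1934.

β = +0.193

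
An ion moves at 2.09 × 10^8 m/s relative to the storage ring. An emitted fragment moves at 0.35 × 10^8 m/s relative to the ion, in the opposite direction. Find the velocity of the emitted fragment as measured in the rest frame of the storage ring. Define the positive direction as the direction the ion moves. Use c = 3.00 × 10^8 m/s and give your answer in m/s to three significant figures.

In units of c (dividing by 3.00 × 10^8 m/s): v = 0.697, u' = -0.117.
u = (u' + v)/(1 + u'v/c²):
u = (-0.117 + 0.697) / (1 + (-0.117)·0.697) = 0.5800/0.9187 = 0.6313
(Galilean addition would give +0.580c.)
Converting back: u = 0.6313 × 3.00 × 10^8 m/s.

+1.89 × 10^8 m/s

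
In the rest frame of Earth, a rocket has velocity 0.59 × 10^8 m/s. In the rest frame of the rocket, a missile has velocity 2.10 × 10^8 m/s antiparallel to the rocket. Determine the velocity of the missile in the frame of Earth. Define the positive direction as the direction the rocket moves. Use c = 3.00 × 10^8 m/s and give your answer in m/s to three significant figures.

-1.75 × 10^8 m/s

In units of c (dividing by 3.00 × 10^8 m/s): v = 0.197, u' = -0.700.
u = (u' + v)/(1 + u'v/c²):
u = (-0.700 + 0.197) / (1 + (-0.700)·0.197) = -0.5033/0.8623 = -0.5837
(Galilean addition would give -0.503c.)
Converting back: u = -0.5837 × 3.00 × 10^8 m/s.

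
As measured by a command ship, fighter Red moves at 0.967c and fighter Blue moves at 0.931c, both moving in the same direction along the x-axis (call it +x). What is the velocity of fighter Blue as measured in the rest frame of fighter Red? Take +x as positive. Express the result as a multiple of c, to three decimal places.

β_A = 0.967, β_B = 0.931.
Transform to A's frame with the inverse velocity-addition law: u' = (u − v)/(1 − uv/c²), taking u = β_B and v = β_A.
u' = (0.931 − 0.967) / (1 − (0.967)(0.931)) = -0.0360/0.0997 = -0.3610.

-0.361c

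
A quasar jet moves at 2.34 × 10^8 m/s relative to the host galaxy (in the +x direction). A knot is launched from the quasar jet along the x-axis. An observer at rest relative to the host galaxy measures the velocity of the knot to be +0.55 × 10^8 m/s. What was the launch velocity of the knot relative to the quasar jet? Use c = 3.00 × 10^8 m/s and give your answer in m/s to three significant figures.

v = 0.780c, u = 0.183c.
Invert the composition law: u' = (u − v)/(1 − uv/c²).
u' = (0.183 − 0.780) / (1 − (0.183)(0.780)) = -0.5967/0.8570 = -0.6962.
u' = -0.6962 × 3.00 × 10^8 m/s.

-2.09 × 10^8 m/s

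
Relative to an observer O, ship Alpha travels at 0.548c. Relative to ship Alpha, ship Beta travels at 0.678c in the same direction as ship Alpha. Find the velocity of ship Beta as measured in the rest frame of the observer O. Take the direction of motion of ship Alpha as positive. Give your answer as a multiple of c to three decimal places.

With v = 0.548 and u' = 0.678 (in units of c),
u = (u' + v)/(1 + u'v/c²):
u = (0.678 + 0.548) / (1 + 0.678·0.548) = 1.2260/1.3715 = 0.8939
(Galilean addition would give +1.226c, exceeding c.)

0.894c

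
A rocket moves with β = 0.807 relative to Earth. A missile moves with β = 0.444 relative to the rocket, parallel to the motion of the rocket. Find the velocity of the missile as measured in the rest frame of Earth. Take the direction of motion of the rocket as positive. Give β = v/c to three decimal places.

β = 0.921

With v = 0.807 and u' = 0.444 (in units of c),
u = (u' + v)/(1 + u'v/c²):
u = (0.444 + 0.807) / (1 + 0.444·0.807) = 1.2510/1.3583 = 0.9210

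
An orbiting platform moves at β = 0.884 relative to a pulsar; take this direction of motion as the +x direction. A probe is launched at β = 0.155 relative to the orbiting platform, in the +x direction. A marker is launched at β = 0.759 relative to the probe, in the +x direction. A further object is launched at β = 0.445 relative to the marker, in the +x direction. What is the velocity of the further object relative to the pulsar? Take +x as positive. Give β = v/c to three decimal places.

β = 0.995

Apply u = (u' + v)/(1 + u'v/c²) successively, working outward toward the pulsar.
Start: velocity of the orbiting platform relative to the pulsar = 0.8840c.
Compose with the probe (u' = 0.155 in the orbiting platform frame): u_1 = (0.155 + 0.884) / (1 + 0.155·0.884) = 1.0390/1.1370 = 0.9138.
Compose with the marker (u' = 0.759 in the probe frame): u_2 = (0.759 + 0.914) / (1 + 0.759·0.914) = 1.6728/1.6936 = 0.9877.
Compose with the further object (u' = 0.445 in the marker frame): u_3 = (0.445 + 0.988) / (1 + 0.445·0.988) = 1.4327/1.4395 = 0.9953.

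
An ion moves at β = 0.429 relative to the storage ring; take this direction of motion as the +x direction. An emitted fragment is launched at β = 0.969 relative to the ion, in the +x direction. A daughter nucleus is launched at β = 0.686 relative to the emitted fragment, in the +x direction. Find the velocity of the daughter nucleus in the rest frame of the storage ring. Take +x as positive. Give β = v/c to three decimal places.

β = 0.998

Apply u = (u' + v)/(1 + u'v/c²) successively, working outward toward the storage ring.
Start: velocity of the ion relative to the storage ring = 0.4290c.
Compose with the emitted fragment (u' = 0.969 in the ion frame): u_1 = (0.969 + 0.429) / (1 + 0.969·0.429) = 1.3980/1.4157 = 0.9875.
Compose with the daughter nucleus (u' = 0.686 in the emitted fragment frame): u_2 = (0.686 + 0.987) / (1 + 0.686·0.987) = 1.6735/1.6774 = 0.9977.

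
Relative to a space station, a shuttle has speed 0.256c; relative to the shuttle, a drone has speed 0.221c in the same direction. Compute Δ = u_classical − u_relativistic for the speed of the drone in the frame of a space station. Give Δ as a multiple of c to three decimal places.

Galilean: u_cl = 0.221 + 0.256 = 0.4770.
Relativistic: u_rel = (0.221 + 0.256) / (1 + 0.221·0.256) = 0.4770/1.0566 = 0.4515.
Δ = 0.4770 − 0.4515 = 0.0255.

Δ = 0.026c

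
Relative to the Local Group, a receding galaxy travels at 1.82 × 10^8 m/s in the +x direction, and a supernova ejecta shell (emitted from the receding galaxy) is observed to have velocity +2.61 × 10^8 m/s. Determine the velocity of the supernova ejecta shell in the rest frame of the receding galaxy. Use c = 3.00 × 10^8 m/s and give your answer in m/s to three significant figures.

v = 0.607c, u = 0.870c.
Invert the composition law: u' = (u − v)/(1 − uv/c²).
u' = (0.870 − 0.607) / (1 − (0.870)(0.607)) = 0.2633/0.4722 = 0.5577.
u' = 0.5577 × 3.00 × 10^8 m/s.

+1.67 × 10^8 m/s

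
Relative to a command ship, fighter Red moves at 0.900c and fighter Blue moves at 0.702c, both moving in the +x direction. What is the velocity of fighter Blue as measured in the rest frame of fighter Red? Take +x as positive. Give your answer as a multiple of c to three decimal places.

-0.538c

β_A = 0.900, β_B = 0.702.
Transform to A's frame with the inverse velocity-addition law: u' = (u − v)/(1 − uv/c²), taking u = β_B and v = β_A.
u' = (0.702 − 0.900) / (1 − (0.900)(0.702)) = -0.1980/0.3682 = -0.5378.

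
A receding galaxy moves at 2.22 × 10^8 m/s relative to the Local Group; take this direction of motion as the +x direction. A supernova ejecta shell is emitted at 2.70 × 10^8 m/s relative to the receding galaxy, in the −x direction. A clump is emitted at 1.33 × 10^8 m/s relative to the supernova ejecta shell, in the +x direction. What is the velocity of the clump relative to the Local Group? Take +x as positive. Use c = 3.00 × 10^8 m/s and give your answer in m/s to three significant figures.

Apply u = (u' + v)/(1 + u'v/c²) successively, working outward toward the Local Group.
(Dividing each given speed by c = 3.00 × 10^8 m/s to work in units of c.)
Start: velocity of the receding galaxy relative to the Local Group = 0.7400c.
Compose with the supernova ejecta shell (u' = -0.900 in the receding galaxy frame): u_1 = (-0.900 + 0.740) / (1 + (-0.900)·0.740) = -0.1600/0.3340 = -0.4790.
Compose with the clump (u' = 0.443 in the supernova ejecta shell frame): u_2 = (0.443 + (-0.479)) / (1 + 0.443·(-0.479)) = -0.0357/0.7876 = -0.0453.
So u = -0.0453 × 3.00 × 10^8 m/s.

-1.36 × 10^7 m/s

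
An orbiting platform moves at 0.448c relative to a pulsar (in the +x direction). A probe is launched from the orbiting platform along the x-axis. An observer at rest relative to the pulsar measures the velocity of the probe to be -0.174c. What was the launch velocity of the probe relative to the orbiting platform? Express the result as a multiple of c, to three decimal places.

-0.577c

Invert the composition law: u' = (u − v)/(1 − uv/c²).
u' = (-0.174 − 0.448) / (1 − (-0.174)(0.448)) = -0.6220/1.0780 = -0.5770.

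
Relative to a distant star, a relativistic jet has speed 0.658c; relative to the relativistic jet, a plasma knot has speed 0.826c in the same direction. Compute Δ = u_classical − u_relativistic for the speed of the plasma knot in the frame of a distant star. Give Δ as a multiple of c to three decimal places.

Δ = 0.523c

Galilean: u_cl = 0.826 + 0.658 = 1.4840.
Relativistic: u_rel = (0.826 + 0.658) / (1 + 0.826·0.658) = 1.4840/1.5435 = 0.9614.
Δ = 1.4840 − 0.9614 = 0.5226.
(The classical prediction exceeds c; the relativistic result does not.)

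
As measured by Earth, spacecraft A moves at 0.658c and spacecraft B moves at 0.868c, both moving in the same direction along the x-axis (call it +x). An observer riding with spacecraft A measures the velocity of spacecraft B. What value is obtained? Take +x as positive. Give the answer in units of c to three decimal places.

+0.490c

β_A = 0.658, β_B = 0.868.
Transform to A's frame with the inverse velocity-addition law: u' = (u − v)/(1 − uv/c²), taking u = β_B and v = β_A.
u' = (0.868 − 0.658) / (1 − (0.658)(0.868)) = 0.2100/0.4289 = 0.4897.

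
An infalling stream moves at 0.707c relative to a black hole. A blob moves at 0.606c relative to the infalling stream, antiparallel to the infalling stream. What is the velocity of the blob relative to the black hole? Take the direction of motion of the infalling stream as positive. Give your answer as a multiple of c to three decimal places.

With v = 0.707 and u' = -0.606 (in units of c),
u = (u' + v)/(1 + u'v/c²):
u = (-0.606 + 0.707) / (1 + (-0.606)·0.707) = 0.1010/0.5716 = 0.1767

+0.177c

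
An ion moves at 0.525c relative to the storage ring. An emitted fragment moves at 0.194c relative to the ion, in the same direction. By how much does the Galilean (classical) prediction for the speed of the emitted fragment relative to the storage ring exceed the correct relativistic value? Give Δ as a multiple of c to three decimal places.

Δ = 0.066c

Galilean: u_cl = 0.194 + 0.525 = 0.7190.
Relativistic: u_rel = (0.194 + 0.525) / (1 + 0.194·0.525) = 0.7190/1.1018 = 0.6525.
Δ = 0.7190 − 0.6525 = 0.0665.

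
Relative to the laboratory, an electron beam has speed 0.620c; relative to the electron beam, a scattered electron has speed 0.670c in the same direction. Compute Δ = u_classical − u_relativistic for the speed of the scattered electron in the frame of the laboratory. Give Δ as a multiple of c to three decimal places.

Δ = 0.379c

Galilean: u_cl = 0.670 + 0.620 = 1.2900.
Relativistic: u_rel = (0.670 + 0.620) / (1 + 0.670·0.620) = 1.2900/1.4154 = 0.9114.
Δ = 1.2900 − 0.9114 = 0.3786.
(The classical prediction exceeds c; the relativistic result does not.)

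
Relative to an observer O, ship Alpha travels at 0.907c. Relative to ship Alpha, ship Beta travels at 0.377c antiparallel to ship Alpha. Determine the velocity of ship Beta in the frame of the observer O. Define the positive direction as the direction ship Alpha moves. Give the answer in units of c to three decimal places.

With v = 0.907 and u' = -0.377 (in units of c),
u = (u' + v)/(1 + u'v/c²):
u = (-0.377 + 0.907) / (1 + (-0.377)·0.907) = 0.5300/0.6581 = 0.8054

+0.805c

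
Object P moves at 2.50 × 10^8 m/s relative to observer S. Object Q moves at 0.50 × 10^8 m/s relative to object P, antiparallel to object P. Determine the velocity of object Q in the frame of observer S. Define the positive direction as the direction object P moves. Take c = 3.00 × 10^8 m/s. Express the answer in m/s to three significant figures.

+2.32 × 10^8 m/s

In units of c (dividing by 3.00 × 10^8 m/s): v = 0.833, u' = -0.167.
u = (u' + v)/(1 + u'v/c²):
u = (-0.167 + 0.833) / (1 + (-0.167)·0.833) = 0.6667/0.8611 = 0.7742
(Galilean addition would give +0.667c.)
Converting back: u = 0.7742 × 3.00 × 10^8 m/s.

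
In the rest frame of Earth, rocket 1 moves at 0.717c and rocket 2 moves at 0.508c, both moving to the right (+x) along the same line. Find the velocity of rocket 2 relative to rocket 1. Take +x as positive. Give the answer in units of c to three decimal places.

-0.329c

β_A = 0.717, β_B = 0.508.
Transform to A's frame with the inverse velocity-addition law: u' = (u − v)/(1 − uv/c²), taking u = β_B and v = β_A.
u' = (0.508 − 0.717) / (1 − (0.717)(0.508)) = -0.2090/0.6358 = -0.3287.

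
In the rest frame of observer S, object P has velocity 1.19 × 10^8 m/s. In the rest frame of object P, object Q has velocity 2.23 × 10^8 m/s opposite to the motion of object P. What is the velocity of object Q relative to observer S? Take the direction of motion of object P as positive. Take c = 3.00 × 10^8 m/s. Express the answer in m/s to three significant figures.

In units of c (dividing by 3.00 × 10^8 m/s): v = 0.397, u' = -0.743.
u = (u' + v)/(1 + u'v/c²):
u = (-0.743 + 0.397) / (1 + (-0.743)·0.397) = -0.3467/0.7051 = -0.4916
Converting back: u = -0.4916 × 3.00 × 10^8 m/s.

-1.47 × 10^8 m/s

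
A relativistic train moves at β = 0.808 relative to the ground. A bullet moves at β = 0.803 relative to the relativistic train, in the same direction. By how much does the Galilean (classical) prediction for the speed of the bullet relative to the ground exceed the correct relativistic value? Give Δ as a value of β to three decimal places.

Galilean: u_cl = 0.803 + 0.808 = 1.6110.
Relativistic: u_rel = (0.803 + 0.808) / (1 + 0.803·0.808) = 1.6110/1.6488 = 0.9771.
Δ = 1.6110 − 0.9771 = 0.6339.
(The classical prediction exceeds c; the relativistic result does not.)

Δ = 0.634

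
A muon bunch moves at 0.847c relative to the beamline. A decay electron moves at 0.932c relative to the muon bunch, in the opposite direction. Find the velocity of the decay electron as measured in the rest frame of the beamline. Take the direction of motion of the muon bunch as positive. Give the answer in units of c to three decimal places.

With v = 0.847 and u' = -0.932 (in units of c),
u = (u' + v)/(1 + u'v/c²):
u = (-0.932 + 0.847) / (1 + (-0.932)·0.847) = -0.0850/0.2106 = -0.4036
(Galilean addition would give -0.085c.)

-0.404c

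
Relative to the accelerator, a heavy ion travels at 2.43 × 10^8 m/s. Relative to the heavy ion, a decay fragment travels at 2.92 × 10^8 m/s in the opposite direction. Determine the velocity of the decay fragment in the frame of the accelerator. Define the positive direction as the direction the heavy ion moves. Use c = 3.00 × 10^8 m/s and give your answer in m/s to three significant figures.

-2.32 × 10^8 m/s

In units of c (dividing by 3.00 × 10^8 m/s): v = 0.810, u' = -0.973.
u = (u' + v)/(1 + u'v/c²):
u = (-0.973 + 0.810) / (1 + (-0.973)·0.810) = -0.1633/0.2116 = -0.7719
(Galilean addition would give -0.163c.)
Converting back: u = -0.7719 × 3.00 × 10^8 m/s.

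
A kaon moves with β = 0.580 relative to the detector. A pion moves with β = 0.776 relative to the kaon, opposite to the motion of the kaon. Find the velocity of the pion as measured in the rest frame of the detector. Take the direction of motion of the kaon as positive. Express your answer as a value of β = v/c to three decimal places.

With v = 0.580 and u' = -0.776 (in units of c),
u = (u' + v)/(1 + u'v/c²):
u = (-0.776 + 0.580) / (1 + (-0.776)·0.580) = -0.1960/0.5499 = -0.3564

β = -0.356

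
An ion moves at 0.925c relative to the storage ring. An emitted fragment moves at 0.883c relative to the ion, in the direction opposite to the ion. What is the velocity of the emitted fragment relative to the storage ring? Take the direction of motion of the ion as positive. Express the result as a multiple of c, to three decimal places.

With v = 0.925 and u' = -0.883 (in units of c),
u = (u' + v)/(1 + u'v/c²):
u = (-0.883 + 0.925) / (1 + (-0.883)·0.925) = 0.0420/0.1832 = 0.2292

+0.229c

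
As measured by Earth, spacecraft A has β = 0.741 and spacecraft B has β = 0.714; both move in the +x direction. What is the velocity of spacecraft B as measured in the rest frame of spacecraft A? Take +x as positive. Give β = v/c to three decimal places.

β_A = 0.741, β_B = 0.714.
Transform to A's frame with the inverse velocity-addition law: u' = (u − v)/(1 − uv/c²), taking u = β_B and v = β_A.
u' = (0.714 − 0.741) / (1 − (0.741)(0.714)) = -0.0270/0.4709 = -0.0573.

β = -0.057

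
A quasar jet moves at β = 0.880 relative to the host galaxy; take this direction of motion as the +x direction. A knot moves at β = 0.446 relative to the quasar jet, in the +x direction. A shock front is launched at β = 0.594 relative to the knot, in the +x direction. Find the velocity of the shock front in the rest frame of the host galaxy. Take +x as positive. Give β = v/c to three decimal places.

β = 0.988

Apply u = (u' + v)/(1 + u'v/c²) successively, working outward toward the host galaxy.
Start: velocity of the quasar jet relative to the host galaxy = 0.8800c.
Compose with the knot (u' = 0.446 in the quasar jet frame): u_1 = (0.446 + 0.880) / (1 + 0.446·0.880) = 1.3260/1.3925 = 0.9523.
Compose with the shock front (u' = 0.594 in the knot frame): u_2 = (0.594 + 0.952) / (1 + 0.594·0.952) = 1.5463/1.5656 = 0.9876.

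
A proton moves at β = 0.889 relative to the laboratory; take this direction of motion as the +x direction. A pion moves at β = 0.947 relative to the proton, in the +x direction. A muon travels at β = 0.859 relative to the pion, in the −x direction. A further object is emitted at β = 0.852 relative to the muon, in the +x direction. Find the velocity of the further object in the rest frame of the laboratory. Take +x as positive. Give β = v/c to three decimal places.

β = +0.997

Apply u = (u' + v)/(1 + u'v/c²) successively, working outward toward the laboratory.
Start: velocity of the proton relative to the laboratory = 0.8890c.
Compose with the pion (u' = 0.947 in the proton frame): u_1 = (0.947 + 0.889) / (1 + 0.947·0.889) = 1.8360/1.8419 = 0.9968.
Compose with the muon (u' = -0.859 in the pion frame): u_2 = (-0.859 + 0.997) / (1 + (-0.859)·0.997) = 0.1378/0.1437 = 0.9587.
Compose with the further object (u' = 0.852 in the muon frame): u_3 = (0.852 + 0.959) / (1 + 0.852·0.959) = 1.8107/1.8168 = 0.9966.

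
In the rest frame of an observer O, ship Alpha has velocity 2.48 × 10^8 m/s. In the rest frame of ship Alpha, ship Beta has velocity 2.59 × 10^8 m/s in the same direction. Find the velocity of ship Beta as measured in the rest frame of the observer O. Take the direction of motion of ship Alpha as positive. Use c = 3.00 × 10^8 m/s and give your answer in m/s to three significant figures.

2.96 × 10^8 m/s

In units of c (dividing by 3.00 × 10^8 m/s): v = 0.827, u' = 0.863.
u = (u' + v)/(1 + u'v/c²):
u = (0.863 + 0.827) / (1 + 0.863·0.827) = 1.6900/1.7137 = 0.9862
Converting back: u = 0.9862 × 3.00 × 10^8 m/s.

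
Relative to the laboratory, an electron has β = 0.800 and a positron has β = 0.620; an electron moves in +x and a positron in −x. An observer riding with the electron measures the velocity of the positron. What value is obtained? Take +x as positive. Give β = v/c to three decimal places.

β = -0.949

β_A = 0.800, β_B = -0.620.
Transform to A's frame with the inverse velocity-addition law: u' = (u − v)/(1 − uv/c²), taking u = β_B and v = β_A.
u' = (-0.620 − 0.800) / (1 − (0.800)(-0.620)) = -1.4200/1.4960 = -0.9492.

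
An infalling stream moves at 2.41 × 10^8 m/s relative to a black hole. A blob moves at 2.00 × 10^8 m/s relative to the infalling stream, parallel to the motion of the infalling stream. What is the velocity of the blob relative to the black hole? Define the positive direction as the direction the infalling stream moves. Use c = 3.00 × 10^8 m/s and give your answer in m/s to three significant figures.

In units of c (dividing by 3.00 × 10^8 m/s): v = 0.803, u' = 0.667.
u = (u' + v)/(1 + u'v/c²):
u = (0.667 + 0.803) / (1 + 0.667·0.803) = 1.4700/1.5356 = 0.9573
(Galilean addition would give +1.470c, exceeding c.)
Converting back: u = 0.9573 × 3.00 × 10^8 m/s.

2.87 × 10^8 m/s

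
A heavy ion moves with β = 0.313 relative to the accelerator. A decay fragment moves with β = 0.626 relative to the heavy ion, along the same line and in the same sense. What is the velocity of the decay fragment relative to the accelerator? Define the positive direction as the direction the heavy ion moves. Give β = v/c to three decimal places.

β = 0.785

With v = 0.313 and u' = 0.626 (in units of c),
u = (u' + v)/(1 + u'v/c²):
u = (0.626 + 0.313) / (1 + 0.626·0.313) = 0.9390/1.1959 = 0.7852
(Galilean addition would give +0.939c.)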